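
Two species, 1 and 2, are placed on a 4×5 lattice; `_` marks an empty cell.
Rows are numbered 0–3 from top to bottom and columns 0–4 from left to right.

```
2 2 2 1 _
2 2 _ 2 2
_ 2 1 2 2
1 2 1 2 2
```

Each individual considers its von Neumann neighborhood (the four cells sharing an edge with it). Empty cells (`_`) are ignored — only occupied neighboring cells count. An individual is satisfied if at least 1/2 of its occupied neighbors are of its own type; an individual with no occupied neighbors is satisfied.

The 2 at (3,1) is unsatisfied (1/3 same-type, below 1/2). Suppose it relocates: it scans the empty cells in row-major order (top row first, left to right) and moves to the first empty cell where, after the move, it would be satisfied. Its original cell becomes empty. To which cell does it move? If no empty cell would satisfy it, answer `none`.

(0,4)

Vacating (3,1). Empty cells in order:
  (0,4): 1/2 same-type → satisfied — stop here.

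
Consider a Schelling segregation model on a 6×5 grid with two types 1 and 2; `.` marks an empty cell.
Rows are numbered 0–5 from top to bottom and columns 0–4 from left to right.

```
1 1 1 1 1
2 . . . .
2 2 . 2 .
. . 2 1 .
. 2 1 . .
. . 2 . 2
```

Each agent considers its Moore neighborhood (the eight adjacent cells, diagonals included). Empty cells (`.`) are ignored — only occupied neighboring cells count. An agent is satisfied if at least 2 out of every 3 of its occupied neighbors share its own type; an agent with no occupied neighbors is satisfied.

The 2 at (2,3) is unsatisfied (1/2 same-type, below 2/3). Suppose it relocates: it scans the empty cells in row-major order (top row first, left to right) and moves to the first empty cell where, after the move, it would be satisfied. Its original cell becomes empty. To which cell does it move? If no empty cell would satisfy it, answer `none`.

(2,2)

Vacating (2,3). Empty cells in order:
  (1,1): 3/6 same-type → still unsatisfied.
  (1,2): 1/4 same-type → still unsatisfied.
  (1,3): 0/3 same-type → still unsatisfied.
  (1,4): 0/2 same-type → still unsatisfied.
  (2,2): 2/3 same-type → satisfied — stop here.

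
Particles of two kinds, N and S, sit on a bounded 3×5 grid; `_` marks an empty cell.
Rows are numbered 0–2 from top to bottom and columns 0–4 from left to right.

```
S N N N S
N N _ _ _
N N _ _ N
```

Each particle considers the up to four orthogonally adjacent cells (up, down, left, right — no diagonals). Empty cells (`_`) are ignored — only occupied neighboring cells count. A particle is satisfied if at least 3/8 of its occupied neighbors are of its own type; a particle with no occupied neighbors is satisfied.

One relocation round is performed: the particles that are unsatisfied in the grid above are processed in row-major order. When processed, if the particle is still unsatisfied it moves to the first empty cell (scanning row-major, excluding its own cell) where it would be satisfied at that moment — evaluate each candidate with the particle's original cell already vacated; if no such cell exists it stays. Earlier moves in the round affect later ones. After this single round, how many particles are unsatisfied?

1

Initially unsatisfied (in order): (0,0), (0,4).
  (0,0) → (1,4).
  (0,4): now satisfied by earlier moves; stays.
Resulting grid:
_ N N N S
N N _ _ S
N N _ _ N
Unsatisfied now: (2,4).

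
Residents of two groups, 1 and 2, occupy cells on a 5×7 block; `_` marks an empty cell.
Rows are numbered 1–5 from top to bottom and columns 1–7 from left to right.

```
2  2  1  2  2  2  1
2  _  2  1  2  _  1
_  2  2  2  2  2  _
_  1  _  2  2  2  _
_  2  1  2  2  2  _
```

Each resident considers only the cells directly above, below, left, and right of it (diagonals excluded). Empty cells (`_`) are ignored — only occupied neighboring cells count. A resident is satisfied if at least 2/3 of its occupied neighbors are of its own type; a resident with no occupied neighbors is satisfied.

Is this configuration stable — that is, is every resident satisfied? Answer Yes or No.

No

Row 1: (1,1)2 2/2 ok · (1,2)2 1/2 unhappy · (1,3)1 0/3 unhappy · (1,4)2 1/3 unhappy · (1,5)2 3/3 ok · (1,6)2 1/2 unhappy · (1,7)1 1/2 unhappy
Row 2: (2,1)2 1/1 ok · (2,3)2 1/3 unhappy · (2,4)1 0/4 unhappy · (2,5)2 2/3 ok · (2,7)1 1/1 ok
Row 3: (3,2)2 1/2 unhappy · (3,3)2 3/3 ok · (3,4)2 3/4 ok · (3,5)2 4/4 ok · (3,6)2 2/2 ok
Row 4: (4,2)1 0/2 unhappy · (4,4)2 3/3 ok · (4,5)2 4/4 ok · (4,6)2 3/3 ok
Row 5: (5,2)2 0/2 unhappy · (5,3)1 0/2 unhappy · (5,4)2 2/3 ok · (5,5)2 3/3 ok · (5,6)2 2/2 ok
For instance (1,2) has only 1/2 same-type neighbors, below 2/3.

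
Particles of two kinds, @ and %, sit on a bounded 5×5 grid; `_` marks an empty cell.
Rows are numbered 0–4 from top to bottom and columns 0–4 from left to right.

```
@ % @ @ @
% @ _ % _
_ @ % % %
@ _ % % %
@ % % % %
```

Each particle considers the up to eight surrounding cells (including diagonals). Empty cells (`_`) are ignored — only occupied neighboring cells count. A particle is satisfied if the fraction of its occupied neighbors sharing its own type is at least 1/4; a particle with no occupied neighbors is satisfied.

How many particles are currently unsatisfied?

(0,0)@ 1/3 ✓
(0,1)% 1/4 ✓
(0,2)@ 2/4 ✓
(0,3)@ 2/3 ✓
(0,4)@ 1/2 ✓
(1,0)% 1/4 ✓
(1,1)@ 3/6 ✓
(1,3)% 3/6 ✓
(2,1)@ 2/5 ✓
(2,2)% 4/6 ✓
(2,3)% 6/6 ✓
(2,4)% 4/4 ✓
(3,0)@ 2/3 ✓
(3,2)% 6/7 ✓
(3,3)% 8/8 ✓
(3,4)% 5/5 ✓
(4,0)@ 1/2 ✓
(4,1)% 2/4 ✓
(4,2)% 4/4 ✓
(4,3)% 5/5 ✓
(4,4)% 3/3 ✓
Every one meets the threshold.

0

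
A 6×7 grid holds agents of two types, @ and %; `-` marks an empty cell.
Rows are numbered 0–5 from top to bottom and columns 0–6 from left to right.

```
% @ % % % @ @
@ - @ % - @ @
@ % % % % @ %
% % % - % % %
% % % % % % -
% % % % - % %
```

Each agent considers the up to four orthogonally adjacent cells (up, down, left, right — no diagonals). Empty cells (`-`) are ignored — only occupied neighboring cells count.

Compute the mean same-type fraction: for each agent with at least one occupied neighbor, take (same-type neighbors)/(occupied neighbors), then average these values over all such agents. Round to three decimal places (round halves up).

0.750

Row 0: (0,0)% 0/2 · (0,1)@ 0/2 · (0,2)% 1/3 · (0,3)% 3/3 · (0,4)% 1/2 · (0,5)@ 2/3 · (0,6)@ 2/2
Row 1: (1,0)@ 1/2 · (1,2)@ 0/3 · (1,3)% 2/3 · (1,5)@ 3/3 · (1,6)@ 2/3
Row 2: (2,0)@ 1/3 · (2,1)% 2/3 · (2,2)% 3/4 · (2,3)% 3/3 · (2,4)% 2/3 · (2,5)@ 1/4 · (2,6)% 1/3
Row 3: (3,0)% 2/3 · (3,1)% 4/4 · (3,2)% 3/3 · (3,4)% 3/3 · (3,5)% 3/4 · (3,6)% 2/2
Row 4: (4,0)% 3/3 · (4,1)% 4/4 · (4,2)% 4/4 · (4,3)% 3/3 · (4,4)% 3/3 · (4,5)% 3/3
Row 5: (5,0)% 2/2 · (5,1)% 3/3 · (5,2)% 3/3 · (5,3)% 2/2 · (5,5)% 2/2 · (5,6)% 1/1
Sum over 37 agents: 0/2 + 0/2 + 1/3 + 3/3 + 1/2 + 2/3 + 2/2 + 1/2 + 0/3 + 2/3 + 3/3 + 2/3 + 1/3 + 2/3 + 3/4 + 3/3 + 2/3 + 1/4 + 1/3 + 2/3 + 4/4 + 3/3 + 3/3 + 3/4 + 2/2 + 3/3 + 4/4 + 4/4 + 3/3 + 3/3 + 3/3 + 2/2 + 3/3 + 3/3 + 2/2 + 2/2 + 1/1 = 111/4; mean = 111/4 ÷ 37 = 3/4 = 0.75 → 0.750.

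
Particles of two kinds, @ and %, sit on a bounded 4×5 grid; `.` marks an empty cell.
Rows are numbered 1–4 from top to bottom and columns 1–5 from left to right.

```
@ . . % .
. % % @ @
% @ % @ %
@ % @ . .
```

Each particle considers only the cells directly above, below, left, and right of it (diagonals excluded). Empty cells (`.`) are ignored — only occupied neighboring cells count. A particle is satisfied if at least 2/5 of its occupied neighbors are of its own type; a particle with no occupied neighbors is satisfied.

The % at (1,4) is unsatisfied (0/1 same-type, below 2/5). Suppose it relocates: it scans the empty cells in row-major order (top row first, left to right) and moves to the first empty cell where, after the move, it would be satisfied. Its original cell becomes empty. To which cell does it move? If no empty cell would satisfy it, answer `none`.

(1,2)

Vacating (1,4). Empty cells in order:
  (1,2): 1/2 same-type → satisfied — stop here.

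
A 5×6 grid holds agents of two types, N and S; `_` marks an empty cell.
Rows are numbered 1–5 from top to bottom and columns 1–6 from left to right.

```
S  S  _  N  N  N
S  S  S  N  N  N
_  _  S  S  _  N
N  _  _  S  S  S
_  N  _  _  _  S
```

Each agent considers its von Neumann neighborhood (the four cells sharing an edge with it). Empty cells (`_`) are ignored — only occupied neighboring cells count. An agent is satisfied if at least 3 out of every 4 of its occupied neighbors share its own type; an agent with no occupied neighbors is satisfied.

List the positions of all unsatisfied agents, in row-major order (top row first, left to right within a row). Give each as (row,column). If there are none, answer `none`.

(2,3), (2,4), (3,4), (3,6), (4,6)

(1,1)S 2/2 satisfied
(1,2)S 2/2 satisfied
(1,4)N 2/2 satisfied
(1,5)N 3/3 satisfied
(1,6)N 2/2 satisfied
(2,1)S 2/2 satisfied
(2,2)S 3/3 satisfied
(2,3)S 2/3 not
(2,4)N 2/4 not
(2,5)N 3/3 satisfied
(2,6)N 3/3 satisfied
(3,3)S 2/2 satisfied
(3,4)S 2/3 not
(3,6)N 1/2 not
(4,1)N 0/0 satisfied
(4,4)S 2/2 satisfied
(4,5)S 2/2 satisfied
(4,6)S 2/3 not
(5,2)N 0/0 satisfied
(5,6)S 1/1 satisfied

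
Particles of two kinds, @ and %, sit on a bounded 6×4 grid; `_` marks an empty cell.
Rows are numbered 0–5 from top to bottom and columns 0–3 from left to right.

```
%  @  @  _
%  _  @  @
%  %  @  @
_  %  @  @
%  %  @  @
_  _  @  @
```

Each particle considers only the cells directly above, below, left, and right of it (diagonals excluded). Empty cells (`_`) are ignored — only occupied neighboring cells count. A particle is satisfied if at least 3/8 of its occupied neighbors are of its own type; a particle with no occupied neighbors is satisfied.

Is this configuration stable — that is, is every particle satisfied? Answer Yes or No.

Yes

(0,0)% 1/2 ✓
(0,1)@ 1/2 ✓
(0,2)@ 2/2 ✓
(1,0)% 2/2 ✓
(1,2)@ 3/3 ✓
(1,3)@ 2/2 ✓
(2,0)% 2/2 ✓
(2,1)% 2/3 ✓
(2,2)@ 3/4 ✓
(2,3)@ 3/3 ✓
(3,1)% 2/3 ✓
(3,2)@ 3/4 ✓
(3,3)@ 3/3 ✓
(4,0)% 1/1 ✓
(4,1)% 2/3 ✓
(4,2)@ 3/4 ✓
(4,3)@ 3/3 ✓
(5,2)@ 2/2 ✓
(5,3)@ 2/2 ✓
All meet the threshold, so the configuration is stable.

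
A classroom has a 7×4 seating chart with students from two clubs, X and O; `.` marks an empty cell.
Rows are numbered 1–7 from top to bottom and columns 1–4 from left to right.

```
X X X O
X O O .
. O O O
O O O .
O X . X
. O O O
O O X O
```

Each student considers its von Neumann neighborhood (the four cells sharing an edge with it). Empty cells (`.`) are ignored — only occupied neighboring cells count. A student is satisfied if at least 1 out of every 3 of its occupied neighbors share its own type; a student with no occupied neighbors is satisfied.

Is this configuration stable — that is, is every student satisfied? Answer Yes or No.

(1,1)X 2/2 ✓
(1,2)X 2/3 ✓
(1,3)X 1/3 ✓
(1,4)O 0/1 ✗
(2,1)X 1/2 ✓
(2,2)O 2/4 ✓
(2,3)O 2/3 ✓
(3,2)O 3/3 ✓
(3,3)O 4/4 ✓
(3,4)O 1/1 ✓
(4,1)O 2/2 ✓
(4,2)O 3/4 ✓
(4,3)O 2/2 ✓
(5,1)O 1/2 ✓
(5,2)X 0/3 ✗
(5,4)X 0/1 ✗
(6,2)O 2/3 ✓
(6,3)O 2/3 ✓
(6,4)O 2/3 ✓
(7,1)O 1/1 ✓
(7,2)O 2/3 ✓
(7,3)X 0/3 ✗
(7,4)O 1/2 ✓
For instance (1,4) has only 0/1 same-type neighbors, below 1/3.

No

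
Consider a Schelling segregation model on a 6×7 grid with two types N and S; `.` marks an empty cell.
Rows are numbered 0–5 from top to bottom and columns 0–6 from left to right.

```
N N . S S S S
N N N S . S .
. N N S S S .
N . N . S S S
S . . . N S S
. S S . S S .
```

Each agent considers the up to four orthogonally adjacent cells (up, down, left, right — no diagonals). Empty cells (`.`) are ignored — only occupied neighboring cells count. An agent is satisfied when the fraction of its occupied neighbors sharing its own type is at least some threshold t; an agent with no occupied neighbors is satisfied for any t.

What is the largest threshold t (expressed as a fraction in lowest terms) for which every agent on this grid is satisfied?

0/1

Row 0: (0,0)N 2/2 · (0,1)N 2/2 · (0,3)S 2/2 · (0,4)S 2/2 · (0,5)S 3/3 · (0,6)S 1/1
Row 1: (1,0)N 2/2 · (1,1)N 4/4 · (1,2)N 2/3 · (1,3)S 2/3 · (1,5)S 2/2
Row 2: (2,1)N 2/2 · (2,2)N 3/4 · (2,3)S 2/3 · (2,4)S 3/3 · (2,5)S 3/3
Row 3: (3,0)N 0/1 · (3,2)N 1/1 · (3,4)S 2/3 · (3,5)S 4/4 · (3,6)S 2/2
Row 4: (4,0)S 0/1 · (4,4)N 0/3 · (4,5)S 3/4 · (4,6)S 2/2
Row 5: (5,1)S 1/1 · (5,2)S 1/1 · (5,4)S 1/2 · (5,5)S 2/2
The smallest same-type fraction is 0/1 at (3,0), which reduces to 0/1. Any threshold above that leaves this agent unsatisfied.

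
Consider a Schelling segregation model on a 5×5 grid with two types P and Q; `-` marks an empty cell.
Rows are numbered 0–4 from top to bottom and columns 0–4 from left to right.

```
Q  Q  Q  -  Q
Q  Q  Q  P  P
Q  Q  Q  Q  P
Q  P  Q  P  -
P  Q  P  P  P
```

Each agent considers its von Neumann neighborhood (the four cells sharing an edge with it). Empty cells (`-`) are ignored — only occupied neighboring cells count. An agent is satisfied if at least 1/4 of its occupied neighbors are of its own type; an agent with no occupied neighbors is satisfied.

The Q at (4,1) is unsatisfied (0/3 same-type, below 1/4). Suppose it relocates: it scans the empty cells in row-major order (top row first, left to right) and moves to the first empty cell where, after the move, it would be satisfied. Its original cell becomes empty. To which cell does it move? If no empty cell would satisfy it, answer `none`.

Vacating (4,1). Empty cells in order:
  (0,3): 2/3 same-type → satisfied — stop here.

(0,3)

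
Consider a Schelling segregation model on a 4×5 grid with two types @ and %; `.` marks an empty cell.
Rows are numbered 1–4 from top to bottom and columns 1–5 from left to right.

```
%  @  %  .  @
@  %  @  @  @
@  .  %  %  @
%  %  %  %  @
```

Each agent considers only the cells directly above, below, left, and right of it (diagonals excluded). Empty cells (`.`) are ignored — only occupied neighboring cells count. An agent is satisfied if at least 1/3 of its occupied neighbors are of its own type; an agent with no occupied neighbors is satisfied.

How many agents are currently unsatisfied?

Row 1: (1,1)% 0/2 ✗ · (1,2)@ 0/3 ✗ · (1,3)% 0/2 ✗ · (1,5)@ 1/1 ✓
Row 2: (2,1)@ 1/3 ✓ · (2,2)% 0/3 ✗ · (2,3)@ 1/4 ✗ · (2,4)@ 2/3 ✓ · (2,5)@ 3/3 ✓
Row 3: (3,1)@ 1/2 ✓ · (3,3)% 2/3 ✓ · (3,4)% 2/4 ✓ · (3,5)@ 2/3 ✓
Row 4: (4,1)% 1/2 ✓ · (4,2)% 2/2 ✓ · (4,3)% 3/3 ✓ · (4,4)% 2/3 ✓ · (4,5)@ 1/2 ✓
Unsatisfied: (1,1), (1,2), (1,3), (2,2), (2,3) — 5 in total.

5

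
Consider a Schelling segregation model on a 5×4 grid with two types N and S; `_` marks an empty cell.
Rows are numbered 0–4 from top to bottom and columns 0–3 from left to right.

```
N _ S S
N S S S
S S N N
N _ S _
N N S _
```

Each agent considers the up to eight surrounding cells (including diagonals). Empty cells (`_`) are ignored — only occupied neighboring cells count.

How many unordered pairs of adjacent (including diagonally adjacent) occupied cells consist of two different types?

16

Scan each occupied cell's neighbors to the right and below (and the two forward diagonals) so each pair is counted once.
From row 0: 1 unlike of 8 pairs (running 1/8).
From row 1: 8 unlike of 13 pairs (running 9/21).
From row 2: 5 unlike of 8 pairs (running 14/29).
From row 3: 1 unlike of 4 pairs (running 15/33).
From row 4: 1 unlike of 2 pairs (running 16/35).
Total adjacent occupied pairs: 35; unlike-type pairs: 16.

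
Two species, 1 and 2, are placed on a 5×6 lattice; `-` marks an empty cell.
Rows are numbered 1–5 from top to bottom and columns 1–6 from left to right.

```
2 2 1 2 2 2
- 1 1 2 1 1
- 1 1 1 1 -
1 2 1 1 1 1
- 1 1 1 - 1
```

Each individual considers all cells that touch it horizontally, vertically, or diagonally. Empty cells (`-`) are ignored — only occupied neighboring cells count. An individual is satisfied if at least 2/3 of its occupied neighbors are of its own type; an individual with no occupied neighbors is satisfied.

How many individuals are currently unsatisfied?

Row 1: (1,1)2 1/2 ✗ · (1,2)2 1/4 ✗ · (1,3)1 2/5 ✗ · (1,4)2 2/5 ✗ · (1,5)2 3/5 ✗ · (1,6)2 1/3 ✗
Row 2: (2,2)1 4/6 ✓ · (2,3)1 5/8 ✗ · (2,4)2 2/8 ✗ · (2,5)1 3/7 ✗ · (2,6)1 2/4 ✗
Row 3: (3,2)1 5/6 ✓ · (3,3)1 6/8 ✓ · (3,4)1 7/8 ✓ · (3,5)1 6/7 ✓
Row 4: (4,1)1 2/3 ✓ · (4,2)2 0/6 ✗ · (4,3)1 7/8 ✓ · (4,4)1 7/7 ✓ · (4,5)1 6/6 ✓ · (4,6)1 3/3 ✓
Row 5: (5,2)1 3/4 ✓ · (5,3)1 4/5 ✓ · (5,4)1 4/4 ✓ · (5,6)1 2/2 ✓
Unsatisfied: (1,1), (1,2), (1,3), (1,4), (1,5), (1,6), (2,3), (2,4), (2,5), (2,6), (4,2) — 11 in total.

11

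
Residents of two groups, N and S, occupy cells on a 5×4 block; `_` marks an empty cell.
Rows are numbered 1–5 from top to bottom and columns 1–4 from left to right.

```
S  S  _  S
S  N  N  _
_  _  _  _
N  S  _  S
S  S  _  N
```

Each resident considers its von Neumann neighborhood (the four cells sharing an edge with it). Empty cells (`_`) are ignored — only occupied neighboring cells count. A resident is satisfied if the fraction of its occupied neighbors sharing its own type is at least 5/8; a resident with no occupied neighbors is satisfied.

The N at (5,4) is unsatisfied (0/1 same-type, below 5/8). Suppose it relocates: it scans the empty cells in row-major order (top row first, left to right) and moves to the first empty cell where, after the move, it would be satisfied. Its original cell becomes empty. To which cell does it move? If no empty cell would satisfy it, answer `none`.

(3,3)

Vacating (5,4). Empty cells in order:
  (1,3): 1/3 same-type → still unsatisfied.
  (2,4): 1/2 same-type → still unsatisfied.
  (3,1): 1/2 same-type → still unsatisfied.
  (3,2): 1/2 same-type → still unsatisfied.
  (3,3): 1/1 same-type → satisfied — stop here.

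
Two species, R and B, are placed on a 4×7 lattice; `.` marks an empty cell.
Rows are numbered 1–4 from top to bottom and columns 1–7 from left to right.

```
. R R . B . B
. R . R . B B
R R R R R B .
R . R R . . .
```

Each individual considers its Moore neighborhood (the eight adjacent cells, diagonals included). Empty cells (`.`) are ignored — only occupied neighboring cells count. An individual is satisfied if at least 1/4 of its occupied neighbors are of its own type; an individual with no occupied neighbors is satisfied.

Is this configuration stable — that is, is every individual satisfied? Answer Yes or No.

Yes

Row 1: (1,2)R 2/2 satisfied · (1,3)R 3/3 satisfied · (1,5)B 1/2 satisfied · (1,7)B 2/2 satisfied
Row 2: (2,2)R 5/5 satisfied · (2,4)R 4/5 satisfied · (2,6)B 4/5 satisfied · (2,7)B 3/3 satisfied
Row 3: (3,1)R 3/3 satisfied · (3,2)R 5/5 satisfied · (3,3)R 6/6 satisfied · (3,4)R 5/5 satisfied · (3,5)R 3/5 satisfied · (3,6)B 2/3 satisfied
Row 4: (4,1)R 2/2 satisfied · (4,3)R 4/4 satisfied · (4,4)R 4/4 satisfied
All meet the threshold, so the configuration is stable.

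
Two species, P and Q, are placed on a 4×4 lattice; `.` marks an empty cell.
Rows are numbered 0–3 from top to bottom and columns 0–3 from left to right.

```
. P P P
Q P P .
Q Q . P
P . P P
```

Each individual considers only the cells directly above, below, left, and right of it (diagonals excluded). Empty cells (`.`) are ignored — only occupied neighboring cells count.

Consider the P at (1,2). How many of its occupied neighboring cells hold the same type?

Occupied neighbors of (1,2): (0,2)=P, (1,1)=P.
Same type (P): 2 of 2.

2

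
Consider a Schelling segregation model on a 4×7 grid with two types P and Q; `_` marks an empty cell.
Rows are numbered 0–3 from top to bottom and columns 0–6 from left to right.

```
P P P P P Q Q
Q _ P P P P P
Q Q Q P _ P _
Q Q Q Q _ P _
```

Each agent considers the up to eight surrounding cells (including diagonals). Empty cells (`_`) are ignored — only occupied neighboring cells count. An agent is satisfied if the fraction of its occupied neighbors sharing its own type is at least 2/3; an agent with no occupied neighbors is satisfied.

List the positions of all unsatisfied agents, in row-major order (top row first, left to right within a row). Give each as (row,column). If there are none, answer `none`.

(0,0), (0,5), (0,6), (1,0), (1,6), (2,2), (2,3)

Row 0: (0,0)P 1/2 not · (0,1)P 3/4 satisfied · (0,2)P 4/4 satisfied · (0,3)P 5/5 satisfied · (0,4)P 4/5 satisfied · (0,5)Q 1/5 not · (0,6)Q 1/3 not
Row 1: (1,0)Q 2/4 not · (1,2)P 5/7 satisfied · (1,3)P 6/7 satisfied · (1,4)P 6/7 satisfied · (1,5)P 4/6 satisfied · (1,6)P 2/4 not
Row 2: (2,0)Q 4/4 satisfied · (2,1)Q 6/7 satisfied · (2,2)Q 4/7 not · (2,3)P 3/6 not · (2,5)P 4/4 satisfied
Row 3: (3,0)Q 3/3 satisfied · (3,1)Q 5/5 satisfied · (3,2)Q 4/5 satisfied · (3,3)Q 2/3 satisfied · (3,5)P 1/1 satisfied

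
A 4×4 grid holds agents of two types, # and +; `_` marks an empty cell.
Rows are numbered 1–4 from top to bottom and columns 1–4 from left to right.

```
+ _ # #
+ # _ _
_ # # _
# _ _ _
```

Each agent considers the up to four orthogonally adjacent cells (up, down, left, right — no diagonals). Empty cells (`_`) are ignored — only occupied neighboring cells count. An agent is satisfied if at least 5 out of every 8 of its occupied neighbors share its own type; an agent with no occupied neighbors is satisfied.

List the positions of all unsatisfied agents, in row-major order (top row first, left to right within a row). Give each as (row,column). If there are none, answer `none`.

Row 1: (1,1)+ 1/1 ✓ · (1,3)# 1/1 ✓ · (1,4)# 1/1 ✓
Row 2: (2,1)+ 1/2 ✗ · (2,2)# 1/2 ✗
Row 3: (3,2)# 2/2 ✓ · (3,3)# 1/1 ✓
Row 4: (4,1)# 0/0 ✓

(2,1), (2,2)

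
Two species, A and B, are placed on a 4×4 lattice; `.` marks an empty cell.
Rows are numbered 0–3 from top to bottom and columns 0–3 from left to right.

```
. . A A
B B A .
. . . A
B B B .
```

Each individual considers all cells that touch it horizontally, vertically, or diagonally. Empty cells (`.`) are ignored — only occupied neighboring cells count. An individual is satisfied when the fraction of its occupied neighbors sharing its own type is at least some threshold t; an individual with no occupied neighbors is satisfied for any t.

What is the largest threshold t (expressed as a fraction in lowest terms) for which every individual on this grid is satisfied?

Row 0: (0,2)A 2/3 · (0,3)A 2/2
Row 1: (1,0)B 1/1 · (1,1)B 1/3 · (1,2)A 3/4
Row 2: (2,3)A 1/2
Row 3: (3,0)B 1/1 · (3,1)B 2/2 · (3,2)B 1/2
The smallest same-type fraction is 1/3 at (1,1), which reduces to 1/3. Any threshold above that leaves this individual unsatisfied.

1/3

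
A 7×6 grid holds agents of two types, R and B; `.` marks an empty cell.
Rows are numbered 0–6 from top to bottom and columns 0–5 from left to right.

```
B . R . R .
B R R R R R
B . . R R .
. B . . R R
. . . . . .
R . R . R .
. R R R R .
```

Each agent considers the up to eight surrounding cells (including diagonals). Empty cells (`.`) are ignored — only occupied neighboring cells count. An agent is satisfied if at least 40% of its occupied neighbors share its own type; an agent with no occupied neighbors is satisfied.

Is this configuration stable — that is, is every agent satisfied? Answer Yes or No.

Yes

Row 0: (0,0)B 1/2 satisfied · (0,2)R 3/3 satisfied · (0,4)R 3/3 satisfied
Row 1: (1,0)B 2/3 satisfied · (1,1)R 2/5 satisfied · (1,2)R 4/4 satisfied · (1,3)R 6/6 satisfied · (1,4)R 5/5 satisfied · (1,5)R 3/3 satisfied
Row 2: (2,0)B 2/3 satisfied · (2,3)R 5/5 satisfied · (2,4)R 6/6 satisfied
Row 3: (3,1)B 1/1 satisfied · (3,4)R 3/3 satisfied · (3,5)R 2/2 satisfied
Row 5: (5,0)R 1/1 satisfied · (5,2)R 3/3 satisfied · (5,4)R 2/2 satisfied
Row 6: (6,1)R 3/3 satisfied · (6,2)R 3/3 satisfied · (6,3)R 4/4 satisfied · (6,4)R 2/2 satisfied
All meet the threshold, so the configuration is stable.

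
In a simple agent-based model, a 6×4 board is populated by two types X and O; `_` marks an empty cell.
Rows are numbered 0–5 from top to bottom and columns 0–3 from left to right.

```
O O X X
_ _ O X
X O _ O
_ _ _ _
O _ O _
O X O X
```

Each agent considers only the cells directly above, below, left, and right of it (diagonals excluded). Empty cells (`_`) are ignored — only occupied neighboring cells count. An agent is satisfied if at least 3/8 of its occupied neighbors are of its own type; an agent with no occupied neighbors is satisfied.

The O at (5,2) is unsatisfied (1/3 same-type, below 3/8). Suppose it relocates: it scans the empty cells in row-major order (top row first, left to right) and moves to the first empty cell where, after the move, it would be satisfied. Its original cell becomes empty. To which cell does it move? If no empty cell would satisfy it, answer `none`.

(1,0)

Vacating (5,2). Empty cells in order:
  (1,0): 1/2 same-type → satisfied — stop here.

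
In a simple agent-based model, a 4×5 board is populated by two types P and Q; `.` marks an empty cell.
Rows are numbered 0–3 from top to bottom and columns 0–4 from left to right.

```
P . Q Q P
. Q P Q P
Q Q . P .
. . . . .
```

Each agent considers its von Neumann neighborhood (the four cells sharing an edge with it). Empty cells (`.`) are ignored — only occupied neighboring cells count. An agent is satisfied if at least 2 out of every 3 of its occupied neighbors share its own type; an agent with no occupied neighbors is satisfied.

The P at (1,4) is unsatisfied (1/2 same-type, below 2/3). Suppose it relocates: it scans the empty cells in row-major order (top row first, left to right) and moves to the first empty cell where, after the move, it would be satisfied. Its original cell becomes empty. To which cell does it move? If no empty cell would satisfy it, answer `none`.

(2,2)

Vacating (1,4). Empty cells in order:
  (0,1): 1/3 same-type → still unsatisfied.
  (1,0): 1/3 same-type → still unsatisfied.
  (2,2): 2/3 same-type → satisfied — stop here.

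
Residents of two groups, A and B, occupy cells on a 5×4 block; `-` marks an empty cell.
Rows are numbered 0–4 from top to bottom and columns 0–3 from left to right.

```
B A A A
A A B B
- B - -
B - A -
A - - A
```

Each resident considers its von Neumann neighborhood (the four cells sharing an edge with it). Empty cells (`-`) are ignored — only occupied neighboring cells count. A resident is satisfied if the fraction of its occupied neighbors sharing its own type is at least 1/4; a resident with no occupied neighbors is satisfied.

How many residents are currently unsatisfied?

(0,0)B 0/2 unhappy
(0,1)A 2/3 ok
(0,2)A 2/3 ok
(0,3)A 1/2 ok
(1,0)A 1/2 ok
(1,1)A 2/4 ok
(1,2)B 1/3 ok
(1,3)B 1/2 ok
(2,1)B 0/1 unhappy
(3,0)B 0/1 unhappy
(3,2)A 0/0 ok
(4,0)A 0/1 unhappy
(4,3)A 0/0 ok
Unsatisfied: (0,0), (2,1), (3,0), (4,0) — 4 in total.

4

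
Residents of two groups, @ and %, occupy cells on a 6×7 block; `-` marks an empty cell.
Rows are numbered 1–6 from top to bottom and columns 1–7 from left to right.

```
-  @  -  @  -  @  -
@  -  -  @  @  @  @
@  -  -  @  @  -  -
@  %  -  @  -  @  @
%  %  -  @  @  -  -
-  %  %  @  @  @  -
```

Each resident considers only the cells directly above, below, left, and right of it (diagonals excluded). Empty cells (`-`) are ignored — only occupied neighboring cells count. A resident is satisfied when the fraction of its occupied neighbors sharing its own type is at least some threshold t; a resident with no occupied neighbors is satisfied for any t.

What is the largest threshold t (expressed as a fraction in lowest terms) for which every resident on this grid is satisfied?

Row 1: (1,2)@ — no occupied neighbors · (1,4)@ 1/1 · (1,6)@ 1/1
Row 2: (2,1)@ 1/1 · (2,4)@ 3/3 · (2,5)@ 3/3 · (2,6)@ 3/3 · (2,7)@ 1/1
Row 3: (3,1)@ 2/2 · (3,4)@ 3/3 · (3,5)@ 2/2
Row 4: (4,1)@ 1/3 · (4,2)% 1/2 · (4,4)@ 2/2 · (4,6)@ 1/1 · (4,7)@ 1/1
Row 5: (5,1)% 1/2 · (5,2)% 3/3 · (5,4)@ 3/3 · (5,5)@ 2/2
Row 6: (6,2)% 2/2 · (6,3)% 1/2 · (6,4)@ 2/3 · (6,5)@ 3/3 · (6,6)@ 1/1
The smallest same-type fraction is 1/3 at (4,1), which reduces to 1/3. Any threshold above that leaves this resident unsatisfied.

1/3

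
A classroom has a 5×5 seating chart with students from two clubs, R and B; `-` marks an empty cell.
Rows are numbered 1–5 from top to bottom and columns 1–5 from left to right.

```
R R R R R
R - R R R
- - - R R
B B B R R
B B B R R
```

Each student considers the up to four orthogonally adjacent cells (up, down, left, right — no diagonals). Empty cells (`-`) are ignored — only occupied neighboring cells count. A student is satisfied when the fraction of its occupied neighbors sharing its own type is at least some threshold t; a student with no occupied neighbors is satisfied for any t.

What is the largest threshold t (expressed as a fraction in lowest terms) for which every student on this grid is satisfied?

(1,1)R 2/2
(1,2)R 2/2
(1,3)R 3/3
(1,4)R 3/3
(1,5)R 2/2
(2,1)R 1/1
(2,3)R 2/2
(2,4)R 4/4
(2,5)R 3/3
(3,4)R 3/3
(3,5)R 3/3
(4,1)B 2/2
(4,2)B 3/3
(4,3)B 2/3
(4,4)R 3/4
(4,5)R 3/3
(5,1)B 2/2
(5,2)B 3/3
(5,3)B 2/3
(5,4)R 2/3
(5,5)R 2/2
The smallest same-type fraction is 2/3 at (4,3), which reduces to 2/3. Any threshold above that leaves this student unsatisfied.

2/3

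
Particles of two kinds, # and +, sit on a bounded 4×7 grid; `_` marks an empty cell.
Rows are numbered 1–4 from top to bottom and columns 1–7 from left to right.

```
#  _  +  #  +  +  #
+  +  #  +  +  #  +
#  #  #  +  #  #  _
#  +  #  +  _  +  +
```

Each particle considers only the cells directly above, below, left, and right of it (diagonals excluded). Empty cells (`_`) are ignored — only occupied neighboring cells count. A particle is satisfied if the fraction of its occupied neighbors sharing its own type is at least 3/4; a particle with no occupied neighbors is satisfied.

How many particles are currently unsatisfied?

Row 1: (1,1)# 0/1 unhappy · (1,3)+ 0/2 unhappy · (1,4)# 0/3 unhappy · (1,5)+ 2/3 unhappy · (1,6)+ 1/3 unhappy · (1,7)# 0/2 unhappy
Row 2: (2,1)+ 1/3 unhappy · (2,2)+ 1/3 unhappy · (2,3)# 1/4 unhappy · (2,4)+ 2/4 unhappy · (2,5)+ 2/4 unhappy · (2,6)# 1/4 unhappy · (2,7)+ 0/2 unhappy
Row 3: (3,1)# 2/3 unhappy · (3,2)# 2/4 unhappy · (3,3)# 3/4 ok · (3,4)+ 2/4 unhappy · (3,5)# 1/3 unhappy · (3,6)# 2/3 unhappy
Row 4: (4,1)# 1/2 unhappy · (4,2)+ 0/3 unhappy · (4,3)# 1/3 unhappy · (4,4)+ 1/2 unhappy · (4,6)+ 1/2 unhappy · (4,7)+ 1/1 ok
Unsatisfied: (1,1), (1,3), (1,4), (1,5), (1,6), (1,7), (2,1), (2,2), (2,3), (2,4), (2,5), (2,6), (2,7), (3,1), (3,2), (3,4), (3,5), (3,6), (4,1), (4,2), (4,3), (4,4), (4,6) — 23 in total.

23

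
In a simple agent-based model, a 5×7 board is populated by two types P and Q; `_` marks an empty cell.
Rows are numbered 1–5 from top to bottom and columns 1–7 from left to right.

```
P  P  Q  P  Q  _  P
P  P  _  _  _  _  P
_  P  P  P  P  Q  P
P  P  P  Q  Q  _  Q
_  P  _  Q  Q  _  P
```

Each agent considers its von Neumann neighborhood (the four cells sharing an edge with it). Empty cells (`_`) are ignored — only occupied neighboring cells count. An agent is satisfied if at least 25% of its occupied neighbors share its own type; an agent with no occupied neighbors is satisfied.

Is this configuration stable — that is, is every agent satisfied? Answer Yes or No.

No

Row 1: (1,1)P 2/2 ok · (1,2)P 2/3 ok · (1,3)Q 0/2 unhappy · (1,4)P 0/2 unhappy · (1,5)Q 0/1 unhappy · (1,7)P 1/1 ok
Row 2: (2,1)P 2/2 ok · (2,2)P 3/3 ok · (2,7)P 2/2 ok
Row 3: (3,2)P 3/3 ok · (3,3)P 3/3 ok · (3,4)P 2/3 ok · (3,5)P 1/3 ok · (3,6)Q 0/2 unhappy · (3,7)P 1/3 ok
Row 4: (4,1)P 1/1 ok · (4,2)P 4/4 ok · (4,3)P 2/3 ok · (4,4)Q 2/4 ok · (4,5)Q 2/3 ok · (4,7)Q 0/2 unhappy
Row 5: (5,2)P 1/1 ok · (5,4)Q 2/2 ok · (5,5)Q 2/2 ok · (5,7)P 0/1 unhappy
For instance (1,3) has only 0/2 same-type neighbors, below 1/4.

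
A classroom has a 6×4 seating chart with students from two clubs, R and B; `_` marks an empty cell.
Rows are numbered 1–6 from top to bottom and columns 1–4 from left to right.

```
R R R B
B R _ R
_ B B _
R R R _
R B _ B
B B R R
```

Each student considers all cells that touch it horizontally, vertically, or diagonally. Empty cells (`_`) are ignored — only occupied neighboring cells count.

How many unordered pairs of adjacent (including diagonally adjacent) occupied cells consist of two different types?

Scan each occupied cell's neighbors to the right and below (and the two forward diagonals) so each pair is counted once.
From row 1: 4 unlike of 10 pairs (running 4/10).
From row 2: 4 unlike of 5 pairs (running 8/15).
From row 3: 5 unlike of 6 pairs (running 13/21).
From row 4: 4 unlike of 8 pairs (running 17/29).
From row 5: 6 unlike of 8 pairs (running 23/37).
From row 6: 1 unlike of 3 pairs (running 24/40).
Total adjacent occupied pairs: 40; unlike-type pairs: 24.

24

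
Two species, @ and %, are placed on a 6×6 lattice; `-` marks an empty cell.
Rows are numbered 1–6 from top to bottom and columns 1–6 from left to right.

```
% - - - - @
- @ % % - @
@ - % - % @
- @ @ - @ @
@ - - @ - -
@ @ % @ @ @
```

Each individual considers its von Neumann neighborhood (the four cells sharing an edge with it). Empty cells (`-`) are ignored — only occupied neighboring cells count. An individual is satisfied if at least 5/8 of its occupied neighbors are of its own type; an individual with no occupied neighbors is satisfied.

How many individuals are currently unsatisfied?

Row 1: (1,1)% 0/0 ok · (1,6)@ 1/1 ok
Row 2: (2,2)@ 0/1 unhappy · (2,3)% 2/3 ok · (2,4)% 1/1 ok · (2,6)@ 2/2 ok
Row 3: (3,1)@ 0/0 ok · (3,3)% 1/2 unhappy · (3,5)% 0/2 unhappy · (3,6)@ 2/3 ok
Row 4: (4,2)@ 1/1 ok · (4,3)@ 1/2 unhappy · (4,5)@ 1/2 unhappy · (4,6)@ 2/2 ok
Row 5: (5,1)@ 1/1 ok · (5,4)@ 1/1 ok
Row 6: (6,1)@ 2/2 ok · (6,2)@ 1/2 unhappy · (6,3)% 0/2 unhappy · (6,4)@ 2/3 ok · (6,5)@ 2/2 ok · (6,6)@ 1/1 ok
Unsatisfied: (2,2), (3,3), (3,5), (4,3), (4,5), (6,2), (6,3) — 7 in total.

7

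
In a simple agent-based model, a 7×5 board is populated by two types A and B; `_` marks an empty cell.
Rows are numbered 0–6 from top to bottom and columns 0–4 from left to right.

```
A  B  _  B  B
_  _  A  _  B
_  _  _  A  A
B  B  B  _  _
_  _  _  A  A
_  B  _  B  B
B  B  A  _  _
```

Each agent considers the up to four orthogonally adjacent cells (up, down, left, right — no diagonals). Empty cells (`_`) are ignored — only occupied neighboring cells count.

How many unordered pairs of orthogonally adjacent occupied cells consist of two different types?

Scan each occupied cell's neighbors to the right and below so each pair is counted once.
From row 0: 1 unlike of 3 pairs (running 1/3).
From row 1: 1 unlike of 1 pairs (running 2/4).
From row 2: 0 unlike of 1 pairs (running 2/5).
From row 3: 0 unlike of 2 pairs (running 2/7).
From row 4: 2 unlike of 3 pairs (running 4/10).
From row 5: 0 unlike of 2 pairs (running 4/12).
From row 6: 1 unlike of 2 pairs (running 5/14).
Total adjacent occupied pairs: 14; unlike-type pairs: 5.

5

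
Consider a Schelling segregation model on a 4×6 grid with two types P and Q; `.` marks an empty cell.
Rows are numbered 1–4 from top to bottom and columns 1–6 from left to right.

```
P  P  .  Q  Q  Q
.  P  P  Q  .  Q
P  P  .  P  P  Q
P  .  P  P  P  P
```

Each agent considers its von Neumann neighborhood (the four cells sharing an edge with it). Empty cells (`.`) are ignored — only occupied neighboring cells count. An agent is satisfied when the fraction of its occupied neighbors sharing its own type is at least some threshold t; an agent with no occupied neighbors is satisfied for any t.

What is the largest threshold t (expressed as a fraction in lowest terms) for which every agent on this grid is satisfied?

1/3

(1,1)P 1/1
(1,2)P 2/2
(1,4)Q 2/2
(1,5)Q 2/2
(1,6)Q 2/2
(2,2)P 3/3
(2,3)P 1/2
(2,4)Q 1/3
(2,6)Q 2/2
(3,1)P 2/2
(3,2)P 2/2
(3,4)P 2/3
(3,5)P 2/3
(3,6)Q 1/3
(4,1)P 1/1
(4,3)P 1/1
(4,4)P 3/3
(4,5)P 3/3
(4,6)P 1/2
The smallest same-type fraction is 1/3 at (2,4), which reduces to 1/3. Any threshold above that leaves this agent unsatisfied.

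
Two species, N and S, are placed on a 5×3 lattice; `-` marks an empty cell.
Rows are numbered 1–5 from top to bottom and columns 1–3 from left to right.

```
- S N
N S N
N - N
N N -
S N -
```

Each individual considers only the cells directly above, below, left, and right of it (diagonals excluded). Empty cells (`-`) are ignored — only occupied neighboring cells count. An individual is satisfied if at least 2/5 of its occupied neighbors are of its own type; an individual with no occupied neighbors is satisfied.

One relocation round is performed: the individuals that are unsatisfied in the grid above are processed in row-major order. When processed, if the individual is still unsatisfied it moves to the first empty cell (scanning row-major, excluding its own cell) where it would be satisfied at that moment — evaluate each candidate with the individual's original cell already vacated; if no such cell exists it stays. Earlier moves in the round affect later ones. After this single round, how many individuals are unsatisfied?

1

Initially unsatisfied (in order): (2,2), (5,1).
  (2,2) → (1,1).
  (5,1): no empty cell satisfies it; stays.
Resulting grid:
S S N
N - N
N - N
N N -
S N -
Unsatisfied now: (5,1).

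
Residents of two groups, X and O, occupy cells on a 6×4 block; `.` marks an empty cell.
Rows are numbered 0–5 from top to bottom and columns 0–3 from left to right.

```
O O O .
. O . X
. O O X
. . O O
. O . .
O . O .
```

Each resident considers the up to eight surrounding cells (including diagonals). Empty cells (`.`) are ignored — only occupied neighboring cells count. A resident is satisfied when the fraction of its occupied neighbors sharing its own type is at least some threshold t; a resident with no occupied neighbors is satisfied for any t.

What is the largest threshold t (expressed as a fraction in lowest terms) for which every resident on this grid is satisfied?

1/4

Row 0: (0,0)O 2/2 · (0,1)O 3/3 · (0,2)O 2/3
Row 1: (1,1)O 5/5 · (1,3)X 1/3
Row 2: (2,1)O 3/3 · (2,2)O 4/6 · (2,3)X 1/4
Row 3: (3,2)O 4/5 · (3,3)O 2/3
Row 4: (4,1)O 3/3
Row 5: (5,0)O 1/1 · (5,2)O 1/1
The smallest same-type fraction is 1/4 at (2,3), which reduces to 1/4. Any threshold above that leaves this resident unsatisfied.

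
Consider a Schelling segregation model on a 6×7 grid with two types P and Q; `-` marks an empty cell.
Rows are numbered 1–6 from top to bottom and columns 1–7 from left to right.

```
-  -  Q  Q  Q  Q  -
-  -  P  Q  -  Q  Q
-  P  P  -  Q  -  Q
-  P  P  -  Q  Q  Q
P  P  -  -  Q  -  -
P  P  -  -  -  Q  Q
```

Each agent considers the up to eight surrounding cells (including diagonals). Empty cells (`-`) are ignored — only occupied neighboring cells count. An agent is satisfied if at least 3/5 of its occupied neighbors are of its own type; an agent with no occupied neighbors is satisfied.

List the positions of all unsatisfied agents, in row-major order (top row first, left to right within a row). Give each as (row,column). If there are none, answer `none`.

Row 1: (1,3)Q 2/3 satisfied · (1,4)Q 3/4 satisfied · (1,5)Q 4/4 satisfied · (1,6)Q 3/3 satisfied
Row 2: (2,3)P 2/5 not · (2,4)Q 4/6 satisfied · (2,6)Q 5/5 satisfied · (2,7)Q 3/3 satisfied
Row 3: (3,2)P 4/4 satisfied · (3,3)P 4/5 satisfied · (3,5)Q 4/4 satisfied · (3,7)Q 4/4 satisfied
Row 4: (4,2)P 5/5 satisfied · (4,3)P 4/4 satisfied · (4,5)Q 3/3 satisfied · (4,6)Q 5/5 satisfied · (4,7)Q 2/2 satisfied
Row 5: (5,1)P 4/4 satisfied · (5,2)P 5/5 satisfied · (5,5)Q 3/3 satisfied
Row 6: (6,1)P 3/3 satisfied · (6,2)P 3/3 satisfied · (6,6)Q 2/2 satisfied · (6,7)Q 1/1 satisfied

(2,3)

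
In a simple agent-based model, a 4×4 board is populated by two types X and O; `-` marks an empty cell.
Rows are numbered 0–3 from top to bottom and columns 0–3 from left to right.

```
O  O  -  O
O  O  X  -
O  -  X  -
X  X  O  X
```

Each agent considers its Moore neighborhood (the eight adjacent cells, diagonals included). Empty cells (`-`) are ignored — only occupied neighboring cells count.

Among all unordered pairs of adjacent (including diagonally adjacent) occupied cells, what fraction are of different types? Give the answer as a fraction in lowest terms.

Scan each occupied cell's neighbors to the right and below (and the two forward diagonals) so each pair is counted once.
From row 0: 2 unlike of 7 pairs (running 2/7).
From row 1: 2 unlike of 6 pairs (running 4/13).
From row 2: 3 unlike of 5 pairs (running 7/18).
From row 3: 2 unlike of 3 pairs (running 9/21).
Total adjacent occupied pairs: 21; unlike-type pairs: 9.
9/21 reduces to 3/7.

3/7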